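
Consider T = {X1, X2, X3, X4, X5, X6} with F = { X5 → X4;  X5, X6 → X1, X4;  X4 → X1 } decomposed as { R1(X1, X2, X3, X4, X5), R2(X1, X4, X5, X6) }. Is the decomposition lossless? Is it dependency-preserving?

lossy but dependency-preserving

Lossless test: (X1, X4, X5)⁺ = {X1, X4, X5}, which is a superkey of neither fragment — lossy.
Dependency preservation: every FD's attributes lie within a single fragment, so each can be enforced locally — preserved.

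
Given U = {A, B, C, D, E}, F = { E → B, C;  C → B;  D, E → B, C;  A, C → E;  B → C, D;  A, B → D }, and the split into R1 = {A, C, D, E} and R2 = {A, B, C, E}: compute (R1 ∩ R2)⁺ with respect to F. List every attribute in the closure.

A, B, C, D, E

R1 ∩ R2 = {A, C, E}.
E → B, C applies, adding B
B → C, D applies, adding D
Closure: {A, B, C, D, E}.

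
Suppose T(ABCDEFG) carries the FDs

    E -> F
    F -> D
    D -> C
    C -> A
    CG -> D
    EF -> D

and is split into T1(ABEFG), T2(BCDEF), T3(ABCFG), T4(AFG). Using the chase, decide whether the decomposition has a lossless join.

Chase test. Columns are ABCDEFG; row i has aⱼ where attribute j ∈ Ti, else bᵢⱼ.
Initial tableau (one row per fragment):
  row 1: a1 a2 b13 b14 a5 a6 a7
  row 2: b21 a2 a3 a4 a5 a6 b27
  row 3: a1 a2 a3 b34 b35 a6 a7
  row 4: a1 b42 b43 b44 b45 a6 a7
Rows 1 and 2 agree on F; apply F→D and equate their D entries.
Rows 1 and 3 agree on F; apply F→D and equate their D entries.
Rows 1 and 4 agree on F; apply F→D and equate their D entries.
Rows 1 and 2 agree on D; apply D→C and equate their C entries.
Rows 1 and 4 agree on D; apply D→C and equate their C entries.
Rows 1 and 2 agree on C; apply C→A and equate their A entries.
Row 1 is now all distinguished symbols — the join is lossless.

Yes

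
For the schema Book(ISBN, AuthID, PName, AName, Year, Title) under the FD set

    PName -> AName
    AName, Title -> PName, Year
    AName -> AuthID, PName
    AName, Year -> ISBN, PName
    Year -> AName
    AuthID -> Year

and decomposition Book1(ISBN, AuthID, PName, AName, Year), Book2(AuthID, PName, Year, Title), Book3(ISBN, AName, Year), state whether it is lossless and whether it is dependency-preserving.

Lossless test (chase): Rows 1 and 2 agree on PName; apply PName→AName and equate their AName entries. Rows 1 and 3 agree on AName; apply AName→AuthID, PName and equate their AuthID, PName entries. Rows 1 and 2 agree on AName, Year; apply AName, Year→ISBN, PName and equate their ISBN, PName entries. Row 2 is now all distinguished symbols — the join is lossless.
Dependency preservation: AName, Title → PName, Year is not contained in any single fragment, but the restricted closure of its left-hand side across the fragments still reaches the right-hand side; the remaining FDs each lie inside some fragment. All dependencies are preserved.

lossless and dependency-preserving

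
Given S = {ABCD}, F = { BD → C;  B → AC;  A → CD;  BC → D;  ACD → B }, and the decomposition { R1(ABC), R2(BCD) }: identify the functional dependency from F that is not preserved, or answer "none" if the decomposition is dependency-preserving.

BD → C lies within R2.
B → AC lies within R1.
A → CD: restricted closure across fragments reaches CD.
BC → D lies within R2.
ACD → B: restricted closure across fragments reaches B.
Every dependency is enforceable on the fragments, so the decomposition is dependency-preserving.

none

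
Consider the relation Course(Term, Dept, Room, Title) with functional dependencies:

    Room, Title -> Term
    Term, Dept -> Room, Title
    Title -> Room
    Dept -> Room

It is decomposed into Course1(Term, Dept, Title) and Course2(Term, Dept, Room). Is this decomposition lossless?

Yes

Common attributes: Course1 ∩ Course2 = {Term, Dept}.
Closure of {Term, Dept}: Term, Dept → Room, Title applies, adding Room, Title. So (Term, Dept)⁺ = {Term, Dept, Room, Title}.
This closure contains every attribute of Course1, so Course1 ∩ Course2 → Course1. The join is lossless.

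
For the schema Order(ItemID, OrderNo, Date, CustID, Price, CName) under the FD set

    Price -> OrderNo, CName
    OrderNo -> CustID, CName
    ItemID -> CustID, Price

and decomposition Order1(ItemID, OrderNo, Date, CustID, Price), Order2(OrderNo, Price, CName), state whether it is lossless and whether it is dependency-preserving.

lossless and dependency-preserving

Lossless test: (OrderNo, Price)⁺ = {OrderNo, CustID, Price, CName}, which contains all of one fragment — lossless.
Dependency preservation: OrderNo → CustID, CName is not contained in any single fragment, but the restricted closure of its left-hand side across the fragments still reaches the right-hand side; the remaining FDs each lie inside some fragment. All dependencies are preserved.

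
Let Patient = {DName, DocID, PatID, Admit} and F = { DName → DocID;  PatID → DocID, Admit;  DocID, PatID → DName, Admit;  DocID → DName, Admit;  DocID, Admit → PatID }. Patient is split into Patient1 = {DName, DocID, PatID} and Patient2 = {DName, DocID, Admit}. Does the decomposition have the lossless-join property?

Common attributes: Patient1 ∩ Patient2 = {DName, DocID}.
Closure of {DName, DocID}: DocID → DName, Admit applies, adding Admit; DocID, Admit → PatID applies, adding PatID. So (DName, DocID)⁺ = {DName, DocID, PatID, Admit}.
This closure contains every attribute of Patient1, so Patient1 ∩ Patient2 → Patient1. The join is lossless.

Yes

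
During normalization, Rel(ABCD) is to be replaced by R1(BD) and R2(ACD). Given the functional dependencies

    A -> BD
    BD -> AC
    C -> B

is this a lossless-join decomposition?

No

Common attributes: R1 ∩ R2 = {D}.
No dependency enlarges {D}, so (D)⁺ = {D}.
The closure contains neither all of R1 = {BD} nor all of R2 = {ACD}, so the common attributes are not a superkey of either fragment. The join is lossy.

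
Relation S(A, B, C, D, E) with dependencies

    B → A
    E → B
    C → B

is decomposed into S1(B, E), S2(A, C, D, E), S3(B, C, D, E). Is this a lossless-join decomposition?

Yes

Chase test. Columns are A, B, C, D, E; row i has aⱼ where attribute j ∈ Si, else bᵢⱼ.
Initial tableau (one row per fragment):
  row 1: b11 a2 b13 b14 a5
  row 2: a1 b22 a3 a4 a5
  row 3: b31 a2 a3 a4 a5
Rows 1 and 3 agree on B; apply B→A and equate their A entries.
Rows 1 and 2 agree on E; apply E→B and equate their B entries.
Rows 1 and 2 agree on B; apply B→A and equate their A entries.
Row 2 is now all distinguished symbols — the join is lossless.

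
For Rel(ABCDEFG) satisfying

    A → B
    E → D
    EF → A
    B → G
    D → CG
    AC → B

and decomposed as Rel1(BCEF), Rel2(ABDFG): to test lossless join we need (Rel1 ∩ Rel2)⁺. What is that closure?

Rel1 ∩ Rel2 = {BF}.
B → G applies, adding G
Closure: {BFG}.

BFG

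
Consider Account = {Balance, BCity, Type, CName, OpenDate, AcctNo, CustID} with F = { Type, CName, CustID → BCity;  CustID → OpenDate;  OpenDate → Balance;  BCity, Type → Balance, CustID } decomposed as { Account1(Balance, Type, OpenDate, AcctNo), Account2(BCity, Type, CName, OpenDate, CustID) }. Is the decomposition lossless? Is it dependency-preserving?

Lossless test: (Type, OpenDate)⁺ = {Balance, Type, OpenDate}, which is a superkey of neither fragment — lossy.
Dependency preservation: BCity, Type → Balance, CustID is not contained in any single fragment, but the restricted closure of its left-hand side across the fragments still reaches the right-hand side; the remaining FDs each lie inside some fragment. All dependencies are preserved.

lossy but dependency-preserving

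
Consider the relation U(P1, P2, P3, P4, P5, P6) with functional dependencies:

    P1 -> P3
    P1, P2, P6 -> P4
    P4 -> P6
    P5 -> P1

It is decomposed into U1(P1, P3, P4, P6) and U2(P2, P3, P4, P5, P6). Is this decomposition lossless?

Common attributes: U1 ∩ U2 = {P3, P4, P6}.
No dependency enlarges {P3, P4, P6}, so (P3, P4, P6)⁺ = {P3, P4, P6}.
The closure contains neither all of U1 = {P1, P3, P4, P6} nor all of U2 = {P2, P3, P4, P5, P6}, so the common attributes are not a superkey of either fragment. The join is lossy.

No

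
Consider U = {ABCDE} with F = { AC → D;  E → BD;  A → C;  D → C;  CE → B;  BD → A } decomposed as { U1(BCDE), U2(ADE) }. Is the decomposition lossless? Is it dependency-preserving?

Lossless test: (DE)⁺ = {ABCDE}, which contains all of one fragment — lossless.
Dependency preservation: the restricted closure of {BD} across the fragments never reaches {A}, so BD → A cannot be enforced without a join — not preserved.

lossless but not dependency-preserving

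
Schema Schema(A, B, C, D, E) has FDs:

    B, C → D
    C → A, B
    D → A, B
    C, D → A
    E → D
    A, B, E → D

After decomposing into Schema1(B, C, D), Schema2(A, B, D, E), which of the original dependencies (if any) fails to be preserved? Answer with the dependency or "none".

B, C → D lies within Schema1.
C → A, B: restricted closure across fragments reaches A, B.
D → A, B lies within Schema2.
C, D → A: restricted closure across fragments reaches A.
E → D lies within Schema2.
A, B, E → D lies within Schema2.
Every dependency is enforceable on the fragments, so the decomposition is dependency-preserving.

none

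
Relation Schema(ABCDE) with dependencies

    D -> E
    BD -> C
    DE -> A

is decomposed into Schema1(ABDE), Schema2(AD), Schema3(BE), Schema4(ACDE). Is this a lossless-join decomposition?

No

Chase test. Columns are ABCDE; row i has aⱼ where attribute j ∈ Schemai, else bᵢⱼ.
Initial tableau (one row per fragment):
  row 1: a1 a2 b13 a4 a5
  row 2: a1 b22 b23 a4 b25
  row 3: b31 a2 b33 b34 a5
  row 4: a1 b42 a3 a4 a5
Rows 1 and 2 agree on D; apply D→E and equate their E entries.
No row becomes fully distinguished — the join is lossy.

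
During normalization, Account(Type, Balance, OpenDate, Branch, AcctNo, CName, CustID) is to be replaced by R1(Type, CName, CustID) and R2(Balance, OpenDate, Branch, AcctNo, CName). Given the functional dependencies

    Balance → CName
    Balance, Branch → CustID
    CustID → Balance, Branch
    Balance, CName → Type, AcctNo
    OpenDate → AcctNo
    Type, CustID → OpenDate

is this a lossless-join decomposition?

Common attributes: R1 ∩ R2 = {CName}.
No dependency enlarges {CName}, so (CName)⁺ = {CName}.
The closure contains neither all of R1 = {Type, CName, CustID} nor all of R2 = {Balance, OpenDate, Branch, AcctNo, CName}, so the common attributes are not a superkey of either fragment. The join is lossy.

No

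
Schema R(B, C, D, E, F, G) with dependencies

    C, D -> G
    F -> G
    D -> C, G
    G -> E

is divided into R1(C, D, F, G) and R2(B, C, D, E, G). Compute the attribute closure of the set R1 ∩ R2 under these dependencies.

C, D, E, G

R1 ∩ R2 = {C, D, G}.
G → E applies, adding E
Closure: {C, D, E, G}.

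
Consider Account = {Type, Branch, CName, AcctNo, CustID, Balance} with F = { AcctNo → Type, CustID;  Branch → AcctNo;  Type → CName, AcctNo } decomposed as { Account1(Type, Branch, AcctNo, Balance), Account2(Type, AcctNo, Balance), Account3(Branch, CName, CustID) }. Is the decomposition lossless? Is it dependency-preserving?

Lossless test (chase): Rows 1 and 2 agree on AcctNo; apply AcctNo→Type, CustID and equate their Type, CustID entries. Rows 1 and 3 agree on Branch; apply Branch→AcctNo and equate their AcctNo entries. Rows 1 and 2 agree on Type; apply Type→CName, AcctNo and equate their CName, AcctNo entries. Rows 1 and 3 agree on AcctNo; apply AcctNo→Type, CustID and equate their Type, CustID entries. Rows 1 and 3 agree on Type; apply Type→CName, AcctNo and equate their CName, AcctNo entries. Row 1 is now all distinguished symbols — the join is lossless.
Dependency preservation: the restricted closure of {AcctNo} across the fragments never reaches {Type, CustID}, so AcctNo → Type, CustID cannot be enforced without a join — not preserved.

lossless but not dependency-preserving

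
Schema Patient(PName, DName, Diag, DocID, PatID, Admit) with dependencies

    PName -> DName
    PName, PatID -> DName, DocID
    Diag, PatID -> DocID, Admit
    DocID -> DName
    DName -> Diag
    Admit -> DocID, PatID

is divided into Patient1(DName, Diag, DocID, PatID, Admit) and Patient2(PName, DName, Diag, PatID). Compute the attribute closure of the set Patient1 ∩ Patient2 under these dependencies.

DName, Diag, DocID, PatID, Admit

Patient1 ∩ Patient2 = {DName, Diag, PatID}.
Diag, PatID → DocID, Admit applies, adding DocID, Admit
Closure: {DName, Diag, DocID, PatID, Admit}.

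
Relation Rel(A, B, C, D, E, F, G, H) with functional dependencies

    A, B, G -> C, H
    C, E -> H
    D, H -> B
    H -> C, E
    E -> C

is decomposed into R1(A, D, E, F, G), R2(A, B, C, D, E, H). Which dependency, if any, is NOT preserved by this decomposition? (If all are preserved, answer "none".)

Check A, B, G → C, H: no single fragment contains all of {A, B, C, G, H}, and the restricted closure of {A, B, G} across the fragments never reaches {C, H}.
C, E → H is preserved.
D, H → B is preserved.
H → C, E is preserved.
E → C is preserved.

A, B, G -> C, H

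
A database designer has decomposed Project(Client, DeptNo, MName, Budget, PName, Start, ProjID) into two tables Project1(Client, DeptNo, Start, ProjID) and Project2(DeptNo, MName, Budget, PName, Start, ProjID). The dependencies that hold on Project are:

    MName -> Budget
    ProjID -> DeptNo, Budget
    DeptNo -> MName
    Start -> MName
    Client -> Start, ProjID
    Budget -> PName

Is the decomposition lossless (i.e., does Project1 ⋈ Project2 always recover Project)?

Yes

Common attributes: Project1 ∩ Project2 = {DeptNo, Start, ProjID}.
Closure of {DeptNo, Start, ProjID}: ProjID → DeptNo, Budget applies, adding Budget; DeptNo → MName applies, adding MName; Budget → PName applies, adding PName. So (DeptNo, Start, ProjID)⁺ = {DeptNo, MName, Budget, PName, Start, ProjID}.
This closure contains every attribute of Project2, so Project1 ∩ Project2 → Project2. The join is lossless.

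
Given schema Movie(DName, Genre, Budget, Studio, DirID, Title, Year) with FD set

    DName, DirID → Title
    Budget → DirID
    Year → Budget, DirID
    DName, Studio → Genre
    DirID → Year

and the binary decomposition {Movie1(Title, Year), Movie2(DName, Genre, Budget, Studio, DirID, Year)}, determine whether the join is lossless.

Common attributes: Movie1 ∩ Movie2 = {Year}.
Closure of {Year}: Year → Budget, DirID applies, adding Budget, DirID. So (Year)⁺ = {Budget, DirID, Year}.
The closure contains neither all of Movie1 = {Title, Year} nor all of Movie2 = {DName, Genre, Budget, Studio, DirID, Year}, so the common attributes are not a superkey of either fragment. The join is lossy.

No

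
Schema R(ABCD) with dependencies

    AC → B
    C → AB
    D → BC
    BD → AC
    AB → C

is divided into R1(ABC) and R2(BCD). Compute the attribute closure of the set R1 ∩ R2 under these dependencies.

R1 ∩ R2 = {BC}.
C → AB applies, adding A
Closure: {ABC}.

ABC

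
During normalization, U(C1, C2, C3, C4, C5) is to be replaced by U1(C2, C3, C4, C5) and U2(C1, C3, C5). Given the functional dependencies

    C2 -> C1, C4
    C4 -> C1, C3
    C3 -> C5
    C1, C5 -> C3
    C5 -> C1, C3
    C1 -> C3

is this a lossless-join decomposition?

Yes

Common attributes: U1 ∩ U2 = {C3, C5}.
Closure of {C3, C5}: C5 → C1, C3 applies, adding C1. So (C3, C5)⁺ = {C1, C3, C5}.
This closure contains every attribute of U2, so U1 ∩ U2 → U2. The join is lossless.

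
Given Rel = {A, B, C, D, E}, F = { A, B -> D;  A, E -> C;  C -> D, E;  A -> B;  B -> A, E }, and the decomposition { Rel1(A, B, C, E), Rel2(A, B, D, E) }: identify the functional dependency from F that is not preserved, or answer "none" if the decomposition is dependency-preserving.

Check C → D, E: no single fragment contains all of {C, D, E}, and the restricted closure of {C} across the fragments never reaches {D, E}.
A, B → D is preserved.
A, E → C is preserved.
A → B is preserved.
B → A, E is preserved.

C -> D, E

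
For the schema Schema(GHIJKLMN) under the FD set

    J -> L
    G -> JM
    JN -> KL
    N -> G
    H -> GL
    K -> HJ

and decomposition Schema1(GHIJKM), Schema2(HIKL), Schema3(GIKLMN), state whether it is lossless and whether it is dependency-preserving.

Lossless test (chase): Rows 1 and 3 agree on G; apply G→JM and equate their JM entries. Rows 1 and 2 agree on H; apply H→GL and equate their GL entries. Rows 1 and 2 agree on K; apply K→HJ and equate their HJ entries. Rows 1 and 3 agree on K; apply K→HJ and equate their HJ entries. Rows 1 and 2 agree on G; apply G→JM and equate their JM entries. Row 3 is now all distinguished symbols — the join is lossless.
Dependency preservation: the restricted closure of {J} across the fragments never reaches {L}, so J → L cannot be enforced without a join — not preserved.

lossless but not dependency-preserving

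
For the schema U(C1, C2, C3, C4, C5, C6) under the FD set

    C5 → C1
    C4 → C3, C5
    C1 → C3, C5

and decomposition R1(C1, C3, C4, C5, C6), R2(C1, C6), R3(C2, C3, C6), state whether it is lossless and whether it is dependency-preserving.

Lossless test (chase): Rows 1 and 2 agree on C1; apply C1→C3, C5 and equate their C3, C5 entries. No row becomes fully distinguished — the join is lossy.
Dependency preservation: every FD's attributes lie within a single fragment, so each can be enforced locally — preserved.

lossy but dependency-preserving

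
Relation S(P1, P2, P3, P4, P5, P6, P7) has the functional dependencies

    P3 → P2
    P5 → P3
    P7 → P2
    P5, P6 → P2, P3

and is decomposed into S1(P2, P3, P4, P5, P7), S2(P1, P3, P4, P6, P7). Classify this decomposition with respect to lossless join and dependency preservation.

Lossless test: (P3, P4, P7)⁺ = {P2, P3, P4, P7}, which is a superkey of neither fragment — lossy.
Dependency preservation: P5, P6 → P2, P3 is not contained in any single fragment, but the restricted closure of its left-hand side across the fragments still reaches the right-hand side; the remaining FDs each lie inside some fragment. All dependencies are preserved.

lossy but dependency-preserving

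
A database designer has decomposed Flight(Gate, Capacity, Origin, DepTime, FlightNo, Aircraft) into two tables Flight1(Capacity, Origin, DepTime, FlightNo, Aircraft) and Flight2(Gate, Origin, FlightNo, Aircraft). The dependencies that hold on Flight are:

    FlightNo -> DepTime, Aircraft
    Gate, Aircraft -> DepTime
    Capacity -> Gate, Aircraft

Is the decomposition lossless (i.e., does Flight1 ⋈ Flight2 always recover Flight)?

Common attributes: Flight1 ∩ Flight2 = {Origin, FlightNo, Aircraft}.
Closure of {Origin, FlightNo, Aircraft}: FlightNo → DepTime, Aircraft applies, adding DepTime. So (Origin, FlightNo, Aircraft)⁺ = {Origin, DepTime, FlightNo, Aircraft}.
The closure contains neither all of Flight1 = {Capacity, Origin, DepTime, FlightNo, Aircraft} nor all of Flight2 = {Gate, Origin, FlightNo, Aircraft}, so the common attributes are not a superkey of either fragment. The join is lossy.

No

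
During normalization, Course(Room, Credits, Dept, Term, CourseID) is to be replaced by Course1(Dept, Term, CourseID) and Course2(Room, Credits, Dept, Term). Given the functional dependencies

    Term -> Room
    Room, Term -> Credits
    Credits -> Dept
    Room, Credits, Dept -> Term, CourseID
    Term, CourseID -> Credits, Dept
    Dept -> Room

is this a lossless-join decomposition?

Common attributes: Course1 ∩ Course2 = {Dept, Term}.
Closure of {Dept, Term}: Term → Room applies, adding Room; Room, Term → Credits applies, adding Credits; Room, Credits, Dept → Term, CourseID applies, adding CourseID. So (Dept, Term)⁺ = {Room, Credits, Dept, Term, CourseID}.
This closure contains every attribute of Course1, so Course1 ∩ Course2 → Course1. The join is lossless.

Yes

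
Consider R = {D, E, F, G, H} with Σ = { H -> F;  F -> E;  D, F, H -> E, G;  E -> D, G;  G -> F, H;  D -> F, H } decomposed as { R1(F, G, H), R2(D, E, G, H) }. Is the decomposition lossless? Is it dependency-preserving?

Lossless test: (G, H)⁺ = {D, E, F, G, H}, which contains all of one fragment — lossless.
Dependency preservation: F → E; D, F, H → E, G; D → F, H are not contained in any single fragment, but the restricted closure of each left-hand side across the fragments still reaches the right-hand side; the remaining FDs each lie inside some fragment. All dependencies are preserved.

lossless and dependency-preserving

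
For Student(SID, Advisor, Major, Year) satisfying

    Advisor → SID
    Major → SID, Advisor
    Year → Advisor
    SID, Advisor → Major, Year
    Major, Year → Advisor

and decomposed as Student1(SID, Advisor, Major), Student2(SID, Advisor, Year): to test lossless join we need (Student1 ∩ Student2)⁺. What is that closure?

SID, Advisor, Major, Year

Student1 ∩ Student2 = {SID, Advisor}.
SID, Advisor → Major, Year applies, adding Major, Year
Closure: {SID, Advisor, Major, Year}.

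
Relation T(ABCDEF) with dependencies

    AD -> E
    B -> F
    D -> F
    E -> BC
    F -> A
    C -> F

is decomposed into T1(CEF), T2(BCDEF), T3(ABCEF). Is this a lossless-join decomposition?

Chase test. Columns are ABCDEF; row i has aⱼ where attribute j ∈ Ti, else bᵢⱼ.
Initial tableau (one row per fragment):
  row 1: b11 b12 a3 b14 a5 a6
  row 2: b21 a2 a3 a4 a5 a6
  row 3: a1 a2 a3 b34 a5 a6
Rows 1 and 2 agree on E; apply E→BC and equate their BC entries.
Rows 1 and 2 agree on F; apply F→A and equate their A entries.
Rows 1 and 3 agree on F; apply F→A and equate their A entries.
Row 2 is now all distinguished symbols — the join is lossless.

Yes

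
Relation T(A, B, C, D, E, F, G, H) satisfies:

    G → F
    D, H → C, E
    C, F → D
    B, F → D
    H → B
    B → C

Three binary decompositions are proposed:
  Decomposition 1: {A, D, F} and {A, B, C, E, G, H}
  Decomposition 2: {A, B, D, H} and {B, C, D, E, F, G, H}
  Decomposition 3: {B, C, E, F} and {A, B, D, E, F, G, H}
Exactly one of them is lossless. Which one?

Decomposition 1: common = {A}, closure = {A} → lossy.
Decomposition 2: common = {B, D, H}, closure = {B, C, D, E, H} → lossy.
Decomposition 3: common = {B, E, F}, closure = {B, C, D, E, F} → lossless.

Decomposition 3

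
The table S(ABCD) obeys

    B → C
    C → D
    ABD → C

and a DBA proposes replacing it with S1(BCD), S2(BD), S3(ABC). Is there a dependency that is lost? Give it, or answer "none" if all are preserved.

B → C lies within S1.
C → D lies within S1.
ABD → C: restricted closure across fragments reaches C.
Every dependency is enforceable on the fragments, so the decomposition is dependency-preserving.

none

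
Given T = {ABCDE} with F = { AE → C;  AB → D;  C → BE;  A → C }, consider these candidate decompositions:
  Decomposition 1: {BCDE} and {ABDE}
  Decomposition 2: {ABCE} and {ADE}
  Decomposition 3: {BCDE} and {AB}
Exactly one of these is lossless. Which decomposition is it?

Decomposition 1: common = {BDE}, closure = {BDE} → lossy.
Decomposition 2: common = {AE}, closure = {ABCDE} → lossless.
Decomposition 3: common = {B}, closure = {B} → lossy.

Decomposition 2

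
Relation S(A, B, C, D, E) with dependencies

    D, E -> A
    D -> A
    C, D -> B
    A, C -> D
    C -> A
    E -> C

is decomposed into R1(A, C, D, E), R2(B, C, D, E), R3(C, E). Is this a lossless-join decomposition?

Yes

Chase test. Columns are A, B, C, D, E; row i has aⱼ where attribute j ∈ Ri, else bᵢⱼ.
Initial tableau (one row per fragment):
  row 1: a1 b12 a3 a4 a5
  row 2: b21 a2 a3 a4 a5
  row 3: b31 b32 a3 b34 a5
Rows 1 and 2 agree on D, E; apply D, E→A and equate their A entries.
Rows 1 and 2 agree on C, D; apply C, D→B and equate their B entries.
Rows 1 and 3 agree on C; apply C→A and equate their A entries.
Rows 1 and 3 agree on A, C; apply A, C→D and equate their D entries.
Rows 1 and 3 agree on C, D; apply C, D→B and equate their B entries.
Row 1 is now all distinguished symbols — the join is lossless.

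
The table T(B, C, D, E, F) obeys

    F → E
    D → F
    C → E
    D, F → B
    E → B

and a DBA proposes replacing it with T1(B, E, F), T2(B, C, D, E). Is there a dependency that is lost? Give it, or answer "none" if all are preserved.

Check D → F: no single fragment contains all of {D, F}, and the restricted closure of {D} across the fragments never reaches {F}.
F → E is preserved.
C → E is preserved.
D, F → B is preserved.
E → B is preserved.

D → F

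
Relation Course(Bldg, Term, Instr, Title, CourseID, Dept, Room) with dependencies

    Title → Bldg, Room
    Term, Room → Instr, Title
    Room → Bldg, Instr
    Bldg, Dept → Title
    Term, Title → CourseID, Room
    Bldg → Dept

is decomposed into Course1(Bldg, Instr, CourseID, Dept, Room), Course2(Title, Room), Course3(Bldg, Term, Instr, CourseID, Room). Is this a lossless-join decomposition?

Yes

Chase test. Columns are Bldg, Term, Instr, Title, CourseID, Dept, Room; row i has aⱼ where attribute j ∈ Coursei, else bᵢⱼ.
Initial tableau (one row per fragment):
  row 1: a1 b12 a3 b14 a5 a6 a7
  row 2: b21 b22 b23 a4 b25 b26 a7
  row 3: a1 a2 a3 b34 a5 b36 a7
Rows 1 and 2 agree on Room; apply Room→Bldg, Instr and equate their Bldg, Instr entries.
Rows 1 and 2 agree on Bldg; apply Bldg→Dept and equate their Dept entries.
Rows 1 and 3 agree on Bldg; apply Bldg→Dept and equate their Dept entries.
Rows 1 and 2 agree on Bldg, Dept; apply Bldg, Dept→Title and equate their Title entries.
Rows 1 and 3 agree on Bldg, Dept; apply Bldg, Dept→Title and equate their Title entries.
Row 3 is now all distinguished symbols — the join is lossless.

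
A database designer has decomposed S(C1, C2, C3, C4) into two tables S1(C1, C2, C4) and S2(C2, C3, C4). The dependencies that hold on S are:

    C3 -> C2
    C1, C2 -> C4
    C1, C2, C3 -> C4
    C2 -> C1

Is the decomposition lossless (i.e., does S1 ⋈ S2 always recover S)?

Yes

Common attributes: S1 ∩ S2 = {C2, C4}.
Closure of {C2, C4}: C2 → C1 applies, adding C1. So (C2, C4)⁺ = {C1, C2, C4}.
This closure contains every attribute of S1, so S1 ∩ S2 → S1. The join is lossless.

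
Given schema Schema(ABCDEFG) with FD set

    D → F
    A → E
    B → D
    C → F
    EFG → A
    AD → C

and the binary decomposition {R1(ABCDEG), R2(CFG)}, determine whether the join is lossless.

Common attributes: R1 ∩ R2 = {CG}.
Closure of {CG}: C → F applies, adding F. So (CG)⁺ = {CFG}.
This closure contains every attribute of R2, so R1 ∩ R2 → R2. The join is lossless.

Yes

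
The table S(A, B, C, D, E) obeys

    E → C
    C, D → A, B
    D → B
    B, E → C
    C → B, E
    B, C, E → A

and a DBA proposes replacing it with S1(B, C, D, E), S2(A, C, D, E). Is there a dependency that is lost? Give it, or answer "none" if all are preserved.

none

E → C lies within S1.
C, D → A, B: restricted closure across fragments reaches A, B.
D → B lies within S1.
B, E → C lies within S1.
C → B, E lies within S1.
B, C, E → A: restricted closure across fragments reaches A.
Every dependency is enforceable on the fragments, so the decomposition is dependency-preserving.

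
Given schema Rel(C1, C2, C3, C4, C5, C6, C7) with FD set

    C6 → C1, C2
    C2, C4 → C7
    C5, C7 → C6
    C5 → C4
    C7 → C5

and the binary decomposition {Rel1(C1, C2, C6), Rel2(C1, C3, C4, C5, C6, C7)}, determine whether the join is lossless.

Common attributes: Rel1 ∩ Rel2 = {C1, C6}.
Closure of {C1, C6}: C6 → C1, C2 applies, adding C2. So (C1, C6)⁺ = {C1, C2, C6}.
This closure contains every attribute of Rel1, so Rel1 ∩ Rel2 → Rel1. The join is lossless.

Yes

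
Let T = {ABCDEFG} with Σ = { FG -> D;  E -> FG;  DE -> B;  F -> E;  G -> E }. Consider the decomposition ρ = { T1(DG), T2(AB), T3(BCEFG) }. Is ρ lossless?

Chase test. Columns are ABCDEFG; row i has aⱼ where attribute j ∈ Ti, else bᵢⱼ.
Initial tableau (one row per fragment):
  row 1: b11 b12 b13 a4 b15 b16 a7
  row 2: a1 a2 b23 b24 b25 b26 b27
  row 3: b31 a2 a3 b34 a5 a6 a7
Rows 1 and 3 agree on G; apply G→E and equate their E entries.
Rows 1 and 3 agree on E; apply E→FG and equate their FG entries.
Rows 1 and 3 agree on FG; apply FG→D and equate their D entries.
Rows 1 and 3 agree on DE; apply DE→B and equate their B entries.
No row becomes fully distinguished — the join is lossy.

No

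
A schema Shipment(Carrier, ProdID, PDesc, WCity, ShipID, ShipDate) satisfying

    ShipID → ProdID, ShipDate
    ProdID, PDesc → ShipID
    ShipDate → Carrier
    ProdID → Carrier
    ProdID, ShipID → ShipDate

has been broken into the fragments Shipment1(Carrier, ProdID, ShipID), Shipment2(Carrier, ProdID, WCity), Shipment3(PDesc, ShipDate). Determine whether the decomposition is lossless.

No

Chase test. Columns are Carrier, ProdID, PDesc, WCity, ShipID, ShipDate; row i has aⱼ where attribute j ∈ Shipmenti, else bᵢⱼ.
Initial tableau (one row per fragment):
  row 1: a1 a2 b13 b14 a5 b16
  row 2: a1 a2 b23 a4 b25 b26
  row 3: b31 b32 a3 b34 b35 a6
No row becomes fully distinguished — the join is lossy.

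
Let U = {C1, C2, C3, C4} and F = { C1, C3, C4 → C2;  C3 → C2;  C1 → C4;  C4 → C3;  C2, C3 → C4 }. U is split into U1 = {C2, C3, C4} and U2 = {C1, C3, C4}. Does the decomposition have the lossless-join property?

Common attributes: U1 ∩ U2 = {C3, C4}.
Closure of {C3, C4}: C3 → C2 applies, adding C2. So (C3, C4)⁺ = {C2, C3, C4}.
This closure contains every attribute of U1, so U1 ∩ U2 → U1. The join is lossless.

Yes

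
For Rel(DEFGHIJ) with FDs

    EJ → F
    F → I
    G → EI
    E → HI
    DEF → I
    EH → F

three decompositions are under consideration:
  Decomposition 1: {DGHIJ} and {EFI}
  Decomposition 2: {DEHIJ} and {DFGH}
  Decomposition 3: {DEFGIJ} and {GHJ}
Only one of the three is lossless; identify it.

Decomposition 1: common = {I}, closure = {I} → lossy.
Decomposition 2: common = {DH}, closure = {DH} → lossy.
Decomposition 3: common = {GJ}, closure = {EFGHIJ} → lossless.

Decomposition 3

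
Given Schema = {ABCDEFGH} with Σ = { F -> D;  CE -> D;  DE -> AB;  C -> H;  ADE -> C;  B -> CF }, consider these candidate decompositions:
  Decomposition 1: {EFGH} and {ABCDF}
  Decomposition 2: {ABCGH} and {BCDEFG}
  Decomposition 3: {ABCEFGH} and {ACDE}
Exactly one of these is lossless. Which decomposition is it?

Decomposition 1: common = {F}, closure = {DF} → lossy.
Decomposition 2: common = {BCG}, closure = {BCDFGH} → lossy.
Decomposition 3: common = {ACE}, closure = {ABCDEFH} → lossless.

Decomposition 3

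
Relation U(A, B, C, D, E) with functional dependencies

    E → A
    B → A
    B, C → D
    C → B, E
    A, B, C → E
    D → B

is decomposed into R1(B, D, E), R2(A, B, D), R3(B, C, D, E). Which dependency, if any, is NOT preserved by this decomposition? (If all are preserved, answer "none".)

Check E → A: no single fragment contains all of {A, E}, and the restricted closure of {E} across the fragments never reaches {A}.
B → A is preserved.
B, C → D is preserved.
C → B, E is preserved.
A, B, C → E is preserved.
D → B is preserved.

E → A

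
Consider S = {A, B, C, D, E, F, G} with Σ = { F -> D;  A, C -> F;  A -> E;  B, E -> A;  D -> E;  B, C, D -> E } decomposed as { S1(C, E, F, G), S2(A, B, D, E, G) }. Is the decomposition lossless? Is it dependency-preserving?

Lossless test: (E, G)⁺ = {E, G}, which is a superkey of neither fragment — lossy.
Dependency preservation: the restricted closure of {F} across the fragments never reaches {D}, so F → D cannot be enforced without a join — not preserved.

lossy and not dependency-preserving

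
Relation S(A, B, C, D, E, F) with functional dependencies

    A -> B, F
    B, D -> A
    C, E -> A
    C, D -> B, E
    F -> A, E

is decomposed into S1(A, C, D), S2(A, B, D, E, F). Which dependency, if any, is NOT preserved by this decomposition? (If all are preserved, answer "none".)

C, E -> A

Check C, E → A: no single fragment contains all of {A, C, E}, and the restricted closure of {C, E} across the fragments never reaches {A}.
A → B, F is preserved.
B, D → A is preserved.
C, D → B, E is preserved.
F → A, E is preserved.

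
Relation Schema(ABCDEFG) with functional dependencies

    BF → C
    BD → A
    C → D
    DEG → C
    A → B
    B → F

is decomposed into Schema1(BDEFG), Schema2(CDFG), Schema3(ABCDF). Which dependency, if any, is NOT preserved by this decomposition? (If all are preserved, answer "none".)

DEG → C

Check DEG → C: no single fragment contains all of {CDEG}, and the restricted closure of {DEG} across the fragments never reaches {C}.
BF → C is preserved.
BD → A is preserved.
C → D is preserved.
A → B is preserved.
B → F is preserved.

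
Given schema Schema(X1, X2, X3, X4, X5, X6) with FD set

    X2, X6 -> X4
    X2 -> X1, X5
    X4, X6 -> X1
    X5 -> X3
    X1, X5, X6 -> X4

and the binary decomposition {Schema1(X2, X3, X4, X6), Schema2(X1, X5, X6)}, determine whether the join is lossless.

Common attributes: Schema1 ∩ Schema2 = {X6}.
No dependency enlarges {X6}, so (X6)⁺ = {X6}.
The closure contains neither all of Schema1 = {X2, X3, X4, X6} nor all of Schema2 = {X1, X5, X6}, so the common attributes are not a superkey of either fragment. The join is lossy.

No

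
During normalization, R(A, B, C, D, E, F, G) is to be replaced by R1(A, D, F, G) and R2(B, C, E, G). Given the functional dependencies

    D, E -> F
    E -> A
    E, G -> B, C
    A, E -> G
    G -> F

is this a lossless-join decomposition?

No

Common attributes: R1 ∩ R2 = {G}.
Closure of {G}: G → F applies, adding F. So (G)⁺ = {F, G}.
The closure contains neither all of R1 = {A, D, F, G} nor all of R2 = {B, C, E, G}, so the common attributes are not a superkey of either fragment. The join is lossy.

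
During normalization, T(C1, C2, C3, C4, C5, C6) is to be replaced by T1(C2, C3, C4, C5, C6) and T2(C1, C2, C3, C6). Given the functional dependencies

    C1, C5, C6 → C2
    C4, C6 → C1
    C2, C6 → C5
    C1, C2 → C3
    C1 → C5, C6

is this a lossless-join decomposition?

Common attributes: T1 ∩ T2 = {C2, C3, C6}.
Closure of {C2, C3, C6}: C2, C6 → C5 applies, adding C5. So (C2, C3, C6)⁺ = {C2, C3, C5, C6}.
The closure contains neither all of T1 = {C2, C3, C4, C5, C6} nor all of T2 = {C1, C2, C3, C6}, so the common attributes are not a superkey of either fragment. The join is lossy.

No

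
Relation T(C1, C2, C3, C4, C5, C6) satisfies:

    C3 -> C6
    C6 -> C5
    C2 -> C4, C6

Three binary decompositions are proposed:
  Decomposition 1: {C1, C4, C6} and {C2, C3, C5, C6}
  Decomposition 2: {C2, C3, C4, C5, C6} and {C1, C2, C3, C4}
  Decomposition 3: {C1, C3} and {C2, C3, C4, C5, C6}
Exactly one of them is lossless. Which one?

Decomposition 1: common = {C6}, closure = {C5, C6} → lossy.
Decomposition 2: common = {C2, C3, C4}, closure = {C2, C3, C4, C5, C6} → lossless.
Decomposition 3: common = {C3}, closure = {C3, C5, C6} → lossy.

Decomposition 2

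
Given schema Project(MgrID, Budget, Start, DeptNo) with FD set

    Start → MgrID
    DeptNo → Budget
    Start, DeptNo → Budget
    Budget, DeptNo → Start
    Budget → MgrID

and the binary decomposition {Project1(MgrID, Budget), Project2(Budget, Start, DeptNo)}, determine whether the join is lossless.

Common attributes: Project1 ∩ Project2 = {Budget}.
Closure of {Budget}: Budget → MgrID applies, adding MgrID. So (Budget)⁺ = {MgrID, Budget}.
This closure contains every attribute of Project1, so Project1 ∩ Project2 → Project1. The join is lossless.

Yes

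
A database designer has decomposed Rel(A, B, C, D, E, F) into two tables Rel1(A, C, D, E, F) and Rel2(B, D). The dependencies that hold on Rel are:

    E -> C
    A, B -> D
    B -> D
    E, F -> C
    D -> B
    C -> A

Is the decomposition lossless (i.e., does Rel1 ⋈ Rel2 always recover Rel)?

Common attributes: Rel1 ∩ Rel2 = {D}.
Closure of {D}: D → B applies, adding B. So (D)⁺ = {B, D}.
This closure contains every attribute of Rel2, so Rel1 ∩ Rel2 → Rel2. The join is lossless.

Yes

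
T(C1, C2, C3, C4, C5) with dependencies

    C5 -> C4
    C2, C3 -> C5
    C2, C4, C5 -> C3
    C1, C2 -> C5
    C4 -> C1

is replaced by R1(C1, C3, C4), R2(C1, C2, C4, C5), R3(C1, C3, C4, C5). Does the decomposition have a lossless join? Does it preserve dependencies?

lossy and not dependency-preserving

Lossless test (chase): applying each FD to every pair of rows produces no changes in the tableau, so no row becomes fully distinguished — the join is lossy.
Dependency preservation: the restricted closure of {C2, C3} across the fragments never reaches {C5}, so C2, C3 → C5 cannot be enforced without a join — not preserved.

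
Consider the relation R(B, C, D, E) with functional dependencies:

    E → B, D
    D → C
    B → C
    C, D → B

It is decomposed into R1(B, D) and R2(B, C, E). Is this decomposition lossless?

No

Common attributes: R1 ∩ R2 = {B}.
Closure of {B}: B → C applies, adding C. So (B)⁺ = {B, C}.
The closure contains neither all of R1 = {B, D} nor all of R2 = {B, C, E}, so the common attributes are not a superkey of either fragment. The join is lossy.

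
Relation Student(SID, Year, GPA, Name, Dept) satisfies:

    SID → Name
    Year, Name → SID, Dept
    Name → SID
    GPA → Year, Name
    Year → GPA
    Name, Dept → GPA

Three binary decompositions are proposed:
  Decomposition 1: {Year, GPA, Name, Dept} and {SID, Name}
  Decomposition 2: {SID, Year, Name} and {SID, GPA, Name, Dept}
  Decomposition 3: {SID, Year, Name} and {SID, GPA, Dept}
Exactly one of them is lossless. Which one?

Decomposition 1: common = {Name}, closure = {SID, Name} → lossless.
Decomposition 2: common = {SID, Name}, closure = {SID, Name} → lossy.
Decomposition 3: common = {SID}, closure = {SID, Name} → lossy.

Decomposition 1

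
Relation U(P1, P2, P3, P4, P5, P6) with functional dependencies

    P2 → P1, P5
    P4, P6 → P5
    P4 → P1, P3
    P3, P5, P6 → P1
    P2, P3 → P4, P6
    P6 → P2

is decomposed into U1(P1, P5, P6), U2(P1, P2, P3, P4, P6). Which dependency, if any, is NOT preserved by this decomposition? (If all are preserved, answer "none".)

P2 → P1, P5

Check P2 → P1, P5: no single fragment contains all of {P1, P2, P5}, and the restricted closure of {P2} across the fragments never reaches {P1, P5}.
P4, P6 → P5 is preserved.
P4 → P1, P3 is preserved.
P3, P5, P6 → P1 is preserved.
P2, P3 → P4, P6 is preserved.
P6 → P2 is preserved.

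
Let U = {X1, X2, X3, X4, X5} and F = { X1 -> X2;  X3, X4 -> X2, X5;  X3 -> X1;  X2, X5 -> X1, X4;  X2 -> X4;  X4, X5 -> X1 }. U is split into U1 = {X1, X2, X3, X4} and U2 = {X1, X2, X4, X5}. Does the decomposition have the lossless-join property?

No

Common attributes: U1 ∩ U2 = {X1, X2, X4}.
No dependency enlarges {X1, X2, X4}, so (X1, X2, X4)⁺ = {X1, X2, X4}.
The closure contains neither all of U1 = {X1, X2, X3, X4} nor all of U2 = {X1, X2, X4, X5}, so the common attributes are not a superkey of either fragment. The join is lossy.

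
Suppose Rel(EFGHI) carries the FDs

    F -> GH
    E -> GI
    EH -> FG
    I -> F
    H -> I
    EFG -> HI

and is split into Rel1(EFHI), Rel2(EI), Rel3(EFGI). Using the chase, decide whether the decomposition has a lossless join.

Chase test. Columns are EFGHI; row i has aⱼ where attribute j ∈ Reli, else bᵢⱼ.
Initial tableau (one row per fragment):
  row 1: a1 a2 b13 a4 a5
  row 2: a1 b22 b23 b24 a5
  row 3: a1 a2 a3 b34 a5
Rows 1 and 3 agree on F; apply F→GH and equate their GH entries.
Rows 1 and 2 agree on E; apply E→GI and equate their GI entries.
Rows 1 and 2 agree on I; apply I→F and equate their F entries.
Rows 1 and 2 agree on EFG; apply EFG→HI and equate their HI entries.
Row 1 is now all distinguished symbols — the join is lossless.

Yes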